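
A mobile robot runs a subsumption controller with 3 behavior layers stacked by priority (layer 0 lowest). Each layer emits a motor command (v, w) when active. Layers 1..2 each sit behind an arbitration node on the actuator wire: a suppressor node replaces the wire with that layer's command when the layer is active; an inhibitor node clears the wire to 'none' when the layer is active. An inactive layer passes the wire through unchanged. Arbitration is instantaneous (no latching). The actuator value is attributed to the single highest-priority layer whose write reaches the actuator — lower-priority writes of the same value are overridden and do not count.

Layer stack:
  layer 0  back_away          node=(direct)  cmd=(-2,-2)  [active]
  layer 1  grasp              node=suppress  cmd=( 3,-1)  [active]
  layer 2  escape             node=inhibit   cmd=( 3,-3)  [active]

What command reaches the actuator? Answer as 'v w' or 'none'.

none

layer 0 (back_away) active — direct: (-2, -2)
layer 1 (grasp) active — suppresses: (3, -1)
layer 2 (escape) active — inhibits: none
→ actuator none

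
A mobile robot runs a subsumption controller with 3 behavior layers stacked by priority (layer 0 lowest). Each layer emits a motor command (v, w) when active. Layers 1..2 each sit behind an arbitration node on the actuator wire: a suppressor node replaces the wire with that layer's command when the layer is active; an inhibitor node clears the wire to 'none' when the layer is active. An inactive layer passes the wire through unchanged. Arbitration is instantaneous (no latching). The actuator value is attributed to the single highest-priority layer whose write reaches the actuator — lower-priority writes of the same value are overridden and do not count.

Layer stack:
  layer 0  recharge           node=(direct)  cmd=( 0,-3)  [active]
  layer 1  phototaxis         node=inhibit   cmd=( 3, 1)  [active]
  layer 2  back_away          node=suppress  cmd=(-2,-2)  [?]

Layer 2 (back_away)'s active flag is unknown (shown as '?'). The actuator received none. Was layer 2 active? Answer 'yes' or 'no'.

If layer 2 is active=yes:
  actuator would be (-2, -2)
If layer 2 is active=no:
  actuator would be none
Observed none, so layer 2 was idle.

no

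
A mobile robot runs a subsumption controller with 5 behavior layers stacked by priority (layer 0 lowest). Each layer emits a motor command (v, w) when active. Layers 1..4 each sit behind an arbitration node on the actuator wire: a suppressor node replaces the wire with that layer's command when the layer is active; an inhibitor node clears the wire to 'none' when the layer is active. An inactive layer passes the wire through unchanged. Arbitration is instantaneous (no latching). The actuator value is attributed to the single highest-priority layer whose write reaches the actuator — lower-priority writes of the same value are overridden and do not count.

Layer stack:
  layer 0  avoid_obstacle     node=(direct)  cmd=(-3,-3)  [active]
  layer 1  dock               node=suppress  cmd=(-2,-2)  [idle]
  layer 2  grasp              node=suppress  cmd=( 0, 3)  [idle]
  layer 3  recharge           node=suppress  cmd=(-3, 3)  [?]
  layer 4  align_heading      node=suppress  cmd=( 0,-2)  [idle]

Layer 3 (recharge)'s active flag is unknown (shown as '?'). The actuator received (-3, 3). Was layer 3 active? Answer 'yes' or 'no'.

yes

If layer 3 is active=yes:
  actuator would be (-3, 3)
If layer 3 is active=no:
  actuator would be (-3, -3)
Observed (-3, 3), so layer 3 was active.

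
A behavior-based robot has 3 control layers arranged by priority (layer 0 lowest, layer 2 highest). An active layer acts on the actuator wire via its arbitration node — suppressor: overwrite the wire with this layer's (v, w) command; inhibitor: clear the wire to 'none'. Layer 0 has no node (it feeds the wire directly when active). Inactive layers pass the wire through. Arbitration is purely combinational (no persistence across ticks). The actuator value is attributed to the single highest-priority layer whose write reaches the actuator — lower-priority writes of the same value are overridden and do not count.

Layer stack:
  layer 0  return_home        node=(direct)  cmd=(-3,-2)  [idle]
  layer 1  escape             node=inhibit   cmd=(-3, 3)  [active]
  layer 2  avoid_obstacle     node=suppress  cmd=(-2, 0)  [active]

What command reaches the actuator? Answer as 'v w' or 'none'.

-2 0

layer 0 (return_home) idle — none
layer 1 (escape) active — inhibits: none
layer 2 (avoid_obstacle) active — suppresses: (-2, 0)
→ actuator (-2, 0)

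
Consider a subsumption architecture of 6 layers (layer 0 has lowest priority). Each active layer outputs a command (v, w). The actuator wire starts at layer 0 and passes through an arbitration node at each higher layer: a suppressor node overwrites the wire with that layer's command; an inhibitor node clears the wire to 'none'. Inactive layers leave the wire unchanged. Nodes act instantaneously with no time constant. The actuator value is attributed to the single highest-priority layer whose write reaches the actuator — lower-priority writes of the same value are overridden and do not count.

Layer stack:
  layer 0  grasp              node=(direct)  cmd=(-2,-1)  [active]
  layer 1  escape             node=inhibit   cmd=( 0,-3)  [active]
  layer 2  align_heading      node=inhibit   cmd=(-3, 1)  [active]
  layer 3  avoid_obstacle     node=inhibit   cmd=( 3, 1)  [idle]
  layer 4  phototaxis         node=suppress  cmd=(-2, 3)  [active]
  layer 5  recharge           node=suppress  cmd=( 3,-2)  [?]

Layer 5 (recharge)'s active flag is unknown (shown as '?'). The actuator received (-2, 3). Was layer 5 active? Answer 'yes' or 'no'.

If layer 5 is active=yes:
  actuator would be (3, -2)
If layer 5 is active=no:
  actuator would be (-2, 3)
Observed (-2, 3), so layer 5 was idle.

no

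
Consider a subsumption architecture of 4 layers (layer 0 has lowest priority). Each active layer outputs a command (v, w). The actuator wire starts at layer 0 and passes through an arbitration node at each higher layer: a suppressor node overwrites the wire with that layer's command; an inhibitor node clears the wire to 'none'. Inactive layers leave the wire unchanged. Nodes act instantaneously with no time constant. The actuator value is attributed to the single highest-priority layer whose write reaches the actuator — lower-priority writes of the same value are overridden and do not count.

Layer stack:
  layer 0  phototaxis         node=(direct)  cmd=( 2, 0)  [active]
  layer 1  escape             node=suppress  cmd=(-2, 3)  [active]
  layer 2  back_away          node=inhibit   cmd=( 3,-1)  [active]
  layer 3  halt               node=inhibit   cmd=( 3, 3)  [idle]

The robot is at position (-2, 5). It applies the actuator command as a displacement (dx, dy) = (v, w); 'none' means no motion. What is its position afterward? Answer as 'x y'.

[0] phototaxis on; wire := (2, 0)
[1] escape on (suppress); wire := (-2, 3)
[2] back_away on (inhibit); wire := none
[3] halt off; pass none
output none
position: (-2, 5) + none = (-2, 5)

-2 5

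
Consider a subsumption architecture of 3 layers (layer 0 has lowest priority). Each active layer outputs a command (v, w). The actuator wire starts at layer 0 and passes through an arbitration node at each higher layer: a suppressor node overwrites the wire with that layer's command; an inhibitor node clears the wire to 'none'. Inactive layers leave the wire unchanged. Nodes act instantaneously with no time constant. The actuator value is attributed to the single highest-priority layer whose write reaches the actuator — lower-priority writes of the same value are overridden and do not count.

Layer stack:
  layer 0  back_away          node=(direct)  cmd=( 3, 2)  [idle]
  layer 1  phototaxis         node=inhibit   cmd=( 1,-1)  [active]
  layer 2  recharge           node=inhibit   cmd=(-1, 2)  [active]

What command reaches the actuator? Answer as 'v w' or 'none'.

none

L0 back_away: idle → wire = none
L1 phototaxis: active, inhibitor → wire = none
L2 recharge: active, inhibitor → wire = none
actuator = none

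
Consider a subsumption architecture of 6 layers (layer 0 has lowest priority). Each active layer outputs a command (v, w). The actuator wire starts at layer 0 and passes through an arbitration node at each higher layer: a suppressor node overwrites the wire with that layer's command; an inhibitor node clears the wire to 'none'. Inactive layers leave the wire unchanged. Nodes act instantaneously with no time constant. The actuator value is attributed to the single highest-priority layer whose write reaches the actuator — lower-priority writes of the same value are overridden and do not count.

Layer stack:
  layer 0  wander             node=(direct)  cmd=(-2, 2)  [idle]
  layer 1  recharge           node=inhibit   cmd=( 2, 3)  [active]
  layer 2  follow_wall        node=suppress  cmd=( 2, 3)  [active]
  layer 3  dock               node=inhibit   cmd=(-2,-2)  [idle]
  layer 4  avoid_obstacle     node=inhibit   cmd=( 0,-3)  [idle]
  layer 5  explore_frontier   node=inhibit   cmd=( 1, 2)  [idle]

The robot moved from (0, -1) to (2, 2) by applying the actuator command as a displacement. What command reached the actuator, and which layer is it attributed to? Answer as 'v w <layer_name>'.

2 3 follow_wall

displacement = (2, 2) − (0, -1) = (2, 3)
layer 0 (wander) idle — none
layer 1 (recharge) active — inhibits: none
layer 2 (follow_wall) active — suppresses: (2, 3)
layer 3 (dock) idle — unchanged: (2, 3)
layer 4 (avoid_obstacle) idle — unchanged: (2, 3)
layer 5 (explore_frontier) idle — unchanged: (2, 3)
→ actuator (2, 3) — from layer 2 (follow_wall)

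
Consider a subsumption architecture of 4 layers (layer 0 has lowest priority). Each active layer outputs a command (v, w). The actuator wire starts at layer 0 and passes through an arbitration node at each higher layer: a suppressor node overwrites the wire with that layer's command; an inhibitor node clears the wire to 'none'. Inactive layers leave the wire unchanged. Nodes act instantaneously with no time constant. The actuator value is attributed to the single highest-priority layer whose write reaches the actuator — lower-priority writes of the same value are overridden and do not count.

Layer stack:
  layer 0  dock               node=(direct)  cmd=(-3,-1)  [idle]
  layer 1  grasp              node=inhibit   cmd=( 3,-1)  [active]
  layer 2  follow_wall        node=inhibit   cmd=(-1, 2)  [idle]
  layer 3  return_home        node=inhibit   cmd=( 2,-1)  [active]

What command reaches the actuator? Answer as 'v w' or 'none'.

L0 dock: idle → wire = none
L1 grasp: active, inhibitor → wire = none
L2 follow_wall: idle → wire stays none
L3 return_home: active, inhibitor → wire = none
actuator = none

none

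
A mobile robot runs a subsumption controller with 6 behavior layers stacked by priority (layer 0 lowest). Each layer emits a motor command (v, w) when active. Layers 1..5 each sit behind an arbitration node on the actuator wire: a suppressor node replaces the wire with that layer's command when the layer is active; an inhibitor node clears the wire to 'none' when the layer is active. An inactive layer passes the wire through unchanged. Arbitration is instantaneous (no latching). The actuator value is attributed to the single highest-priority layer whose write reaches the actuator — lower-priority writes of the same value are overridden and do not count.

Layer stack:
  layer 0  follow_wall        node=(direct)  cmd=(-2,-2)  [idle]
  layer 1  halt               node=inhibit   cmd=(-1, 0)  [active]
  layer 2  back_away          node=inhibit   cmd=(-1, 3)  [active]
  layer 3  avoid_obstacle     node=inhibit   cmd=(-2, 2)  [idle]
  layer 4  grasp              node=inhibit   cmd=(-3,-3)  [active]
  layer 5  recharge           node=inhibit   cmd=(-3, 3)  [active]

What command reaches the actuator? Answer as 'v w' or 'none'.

layer 0 (follow_wall) idle — none
layer 1 (halt) active — inhibits: none
layer 2 (back_away) active — inhibits: none
layer 3 (avoid_obstacle) idle — unchanged: none
layer 4 (grasp) active — inhibits: none
layer 5 (recharge) active — inhibits: none
→ actuator none

none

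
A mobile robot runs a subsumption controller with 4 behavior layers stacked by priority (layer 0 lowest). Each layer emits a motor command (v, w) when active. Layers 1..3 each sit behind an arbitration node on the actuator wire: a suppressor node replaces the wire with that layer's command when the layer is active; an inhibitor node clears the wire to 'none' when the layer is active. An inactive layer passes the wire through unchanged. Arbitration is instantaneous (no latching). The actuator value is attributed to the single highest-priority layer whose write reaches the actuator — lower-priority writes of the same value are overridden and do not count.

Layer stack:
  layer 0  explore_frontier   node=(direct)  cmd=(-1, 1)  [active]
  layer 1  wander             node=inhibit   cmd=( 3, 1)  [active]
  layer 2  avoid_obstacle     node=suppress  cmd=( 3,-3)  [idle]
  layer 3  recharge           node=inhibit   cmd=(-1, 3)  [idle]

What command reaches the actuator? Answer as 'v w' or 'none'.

none

layer 0 (explore_frontier) active — direct: (-1, 1)
layer 1 (wander) active — inhibits: none
layer 2 (avoid_obstacle) idle — unchanged: none
layer 3 (recharge) idle — unchanged: none
→ actuator none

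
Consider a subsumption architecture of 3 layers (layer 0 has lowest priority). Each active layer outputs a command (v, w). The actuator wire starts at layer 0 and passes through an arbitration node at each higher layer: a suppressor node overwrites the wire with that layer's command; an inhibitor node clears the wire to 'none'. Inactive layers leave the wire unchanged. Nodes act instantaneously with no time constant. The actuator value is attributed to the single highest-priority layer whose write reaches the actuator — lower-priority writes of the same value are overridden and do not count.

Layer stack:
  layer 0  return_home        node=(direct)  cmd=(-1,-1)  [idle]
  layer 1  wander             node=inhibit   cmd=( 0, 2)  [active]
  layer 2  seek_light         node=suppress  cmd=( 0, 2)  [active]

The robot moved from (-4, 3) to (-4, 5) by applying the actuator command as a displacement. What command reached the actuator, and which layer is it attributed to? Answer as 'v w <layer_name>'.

0 2 seek_light

displacement = (-4, 5) − (-4, 3) = (0, 2)
[0] return_home off; wire := none
[1] wander on (inhibit); wire := none
[2] seek_light on (suppress); wire := (0, 2)
output (0, 2) — from layer 2 (seek_light)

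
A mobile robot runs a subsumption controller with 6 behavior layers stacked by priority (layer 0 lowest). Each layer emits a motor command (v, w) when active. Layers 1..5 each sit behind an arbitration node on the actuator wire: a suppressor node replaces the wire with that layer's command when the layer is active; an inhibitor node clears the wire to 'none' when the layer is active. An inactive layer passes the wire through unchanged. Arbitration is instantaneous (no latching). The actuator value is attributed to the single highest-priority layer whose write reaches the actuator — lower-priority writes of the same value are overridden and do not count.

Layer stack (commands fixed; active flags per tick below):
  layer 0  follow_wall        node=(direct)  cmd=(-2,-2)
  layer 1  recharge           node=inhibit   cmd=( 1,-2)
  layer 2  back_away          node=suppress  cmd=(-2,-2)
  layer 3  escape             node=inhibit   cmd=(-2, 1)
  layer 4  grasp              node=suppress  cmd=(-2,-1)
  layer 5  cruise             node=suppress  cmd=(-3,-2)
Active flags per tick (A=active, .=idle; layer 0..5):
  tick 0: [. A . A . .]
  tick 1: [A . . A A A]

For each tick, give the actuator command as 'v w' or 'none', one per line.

none
-3 -2

tick 0:
  layer 0 (follow_wall) idle — none
  layer 1 (recharge) active — inhibits: none
  layer 2 (back_away) idle — unchanged: none
  layer 3 (escape) active — inhibits: none
  layer 4 (grasp) idle — unchanged: none
  layer 5 (cruise) idle — unchanged: none
  → actuator none
tick 1:
  layer 0 (follow_wall) active — direct: (-2, -2)
  layer 1 (recharge) idle — unchanged: (-2, -2)
  layer 2 (back_away) idle — unchanged: (-2, -2)
  layer 3 (escape) active — inhibits: none
  layer 4 (grasp) active — suppresses: (-2, -1)
  layer 5 (cruise) active — suppresses: (-3, -2)
  → actuator (-3, -2)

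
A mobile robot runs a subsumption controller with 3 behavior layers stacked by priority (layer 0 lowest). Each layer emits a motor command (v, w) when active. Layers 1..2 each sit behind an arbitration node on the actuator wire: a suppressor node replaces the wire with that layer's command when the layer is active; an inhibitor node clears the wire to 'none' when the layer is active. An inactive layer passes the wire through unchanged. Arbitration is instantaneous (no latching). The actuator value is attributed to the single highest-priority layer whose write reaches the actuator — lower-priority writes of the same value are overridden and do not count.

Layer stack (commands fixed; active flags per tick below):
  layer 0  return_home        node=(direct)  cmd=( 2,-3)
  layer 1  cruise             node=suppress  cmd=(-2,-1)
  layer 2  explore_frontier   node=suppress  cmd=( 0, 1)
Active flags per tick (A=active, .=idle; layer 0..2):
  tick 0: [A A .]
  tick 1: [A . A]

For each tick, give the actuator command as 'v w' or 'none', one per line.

tick 0:
  layer 0 (return_home) active — direct: (2, -3)
  layer 1 (cruise) active — suppresses: (-2, -1)
  layer 2 (explore_frontier) idle — unchanged: (-2, -1)
  → actuator (-2, -1)
tick 1:
  layer 0 (return_home) active — direct: (2, -3)
  layer 1 (cruise) idle — unchanged: (2, -3)
  layer 2 (explore_frontier) active — suppresses: (0, 1)
  → actuator (0, 1)

-2 -1
0 1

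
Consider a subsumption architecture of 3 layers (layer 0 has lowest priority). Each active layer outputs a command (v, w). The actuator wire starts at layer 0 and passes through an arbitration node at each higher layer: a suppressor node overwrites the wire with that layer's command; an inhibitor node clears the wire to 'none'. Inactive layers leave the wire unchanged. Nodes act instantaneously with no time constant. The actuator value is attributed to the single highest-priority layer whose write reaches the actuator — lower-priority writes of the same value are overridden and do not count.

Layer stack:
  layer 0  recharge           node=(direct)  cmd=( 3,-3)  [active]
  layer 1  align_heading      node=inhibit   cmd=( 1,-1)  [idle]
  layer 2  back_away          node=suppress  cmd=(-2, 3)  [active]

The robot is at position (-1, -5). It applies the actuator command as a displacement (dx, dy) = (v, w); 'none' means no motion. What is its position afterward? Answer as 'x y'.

[0] recharge on; wire := (3, -3)
[1] align_heading off; pass (3, -3)
[2] back_away on (suppress); wire := (-2, 3)
output (-2, 3)
position: (-1, -5) + (-2, 3) = (-3, -2)

-3 -2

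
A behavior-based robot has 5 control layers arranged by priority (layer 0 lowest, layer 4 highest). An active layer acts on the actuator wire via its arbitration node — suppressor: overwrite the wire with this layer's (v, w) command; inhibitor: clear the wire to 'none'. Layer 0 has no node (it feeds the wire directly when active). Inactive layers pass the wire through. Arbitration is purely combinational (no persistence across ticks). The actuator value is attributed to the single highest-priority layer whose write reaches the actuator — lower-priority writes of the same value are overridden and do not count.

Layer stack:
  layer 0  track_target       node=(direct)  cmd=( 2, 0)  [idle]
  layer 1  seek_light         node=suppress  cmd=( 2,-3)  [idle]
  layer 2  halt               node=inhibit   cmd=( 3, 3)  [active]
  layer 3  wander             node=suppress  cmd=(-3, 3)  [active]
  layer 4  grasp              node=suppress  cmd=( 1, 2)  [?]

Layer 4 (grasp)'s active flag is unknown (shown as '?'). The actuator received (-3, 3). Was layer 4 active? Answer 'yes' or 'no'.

no

If layer 4 is active=yes:
  actuator would be (1, 2)
If layer 4 is active=no:
  actuator would be (-3, 3)
Observed (-3, 3), so layer 4 was idle.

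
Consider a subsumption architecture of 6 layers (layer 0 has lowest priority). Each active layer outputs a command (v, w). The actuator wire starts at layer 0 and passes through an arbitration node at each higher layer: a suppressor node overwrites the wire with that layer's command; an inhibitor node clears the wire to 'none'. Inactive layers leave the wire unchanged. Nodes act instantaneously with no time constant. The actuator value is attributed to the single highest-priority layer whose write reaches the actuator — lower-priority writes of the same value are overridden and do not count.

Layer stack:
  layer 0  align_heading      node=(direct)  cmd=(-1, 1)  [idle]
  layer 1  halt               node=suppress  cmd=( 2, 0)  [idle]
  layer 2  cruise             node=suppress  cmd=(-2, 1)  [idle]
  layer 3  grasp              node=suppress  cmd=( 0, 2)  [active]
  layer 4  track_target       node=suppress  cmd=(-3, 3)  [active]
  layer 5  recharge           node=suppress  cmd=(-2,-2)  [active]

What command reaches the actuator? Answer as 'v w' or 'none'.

-2 -2

L0 align_heading: idle → wire = none
L1 halt: idle → wire stays none
L2 cruise: idle → wire stays none
L3 grasp: active, suppressor → wire = (0, 2)
L4 track_target: active, suppressor → wire = (-3, 3)
L5 recharge: active, suppressor → wire = (-2, -2)
actuator = (-2, -2)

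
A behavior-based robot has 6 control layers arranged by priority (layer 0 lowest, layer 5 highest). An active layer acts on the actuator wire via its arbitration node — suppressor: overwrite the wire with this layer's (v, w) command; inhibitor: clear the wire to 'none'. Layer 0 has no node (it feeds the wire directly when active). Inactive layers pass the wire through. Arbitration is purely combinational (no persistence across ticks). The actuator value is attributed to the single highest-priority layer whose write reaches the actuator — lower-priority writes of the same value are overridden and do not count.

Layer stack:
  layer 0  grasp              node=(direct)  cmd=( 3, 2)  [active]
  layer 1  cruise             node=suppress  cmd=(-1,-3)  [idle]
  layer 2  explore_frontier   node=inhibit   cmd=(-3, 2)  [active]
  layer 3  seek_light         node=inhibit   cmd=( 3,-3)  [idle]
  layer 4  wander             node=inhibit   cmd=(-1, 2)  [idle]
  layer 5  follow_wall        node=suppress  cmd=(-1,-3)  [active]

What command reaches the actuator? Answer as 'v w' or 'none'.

L0 grasp: active, feeds wire = (3, 2)
L1 cruise: idle → wire stays (3, 2)
L2 explore_frontier: active, inhibitor → wire = none
L3 seek_light: idle → wire stays none
L4 wander: idle → wire stays none
L5 follow_wall: active, suppressor → wire = (-1, -3)
actuator = (-1, -3)

-1 -3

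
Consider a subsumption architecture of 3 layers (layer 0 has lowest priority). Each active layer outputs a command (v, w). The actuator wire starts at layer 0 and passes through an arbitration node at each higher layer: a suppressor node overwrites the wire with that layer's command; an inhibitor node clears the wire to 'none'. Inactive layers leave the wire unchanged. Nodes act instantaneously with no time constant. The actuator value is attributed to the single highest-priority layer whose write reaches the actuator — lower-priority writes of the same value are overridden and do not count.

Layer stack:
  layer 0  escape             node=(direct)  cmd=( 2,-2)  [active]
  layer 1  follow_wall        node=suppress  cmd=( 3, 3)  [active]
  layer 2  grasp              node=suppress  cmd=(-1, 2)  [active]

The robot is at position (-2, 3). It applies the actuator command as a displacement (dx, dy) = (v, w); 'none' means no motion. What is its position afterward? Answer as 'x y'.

layer 0 (escape) active — direct: (2, -2)
layer 1 (follow_wall) active — suppresses: (3, 3)
layer 2 (grasp) active — suppresses: (-1, 2)
→ actuator (-1, 2)
position: (-2, 3) + (-1, 2) = (-3, 5)

-3 5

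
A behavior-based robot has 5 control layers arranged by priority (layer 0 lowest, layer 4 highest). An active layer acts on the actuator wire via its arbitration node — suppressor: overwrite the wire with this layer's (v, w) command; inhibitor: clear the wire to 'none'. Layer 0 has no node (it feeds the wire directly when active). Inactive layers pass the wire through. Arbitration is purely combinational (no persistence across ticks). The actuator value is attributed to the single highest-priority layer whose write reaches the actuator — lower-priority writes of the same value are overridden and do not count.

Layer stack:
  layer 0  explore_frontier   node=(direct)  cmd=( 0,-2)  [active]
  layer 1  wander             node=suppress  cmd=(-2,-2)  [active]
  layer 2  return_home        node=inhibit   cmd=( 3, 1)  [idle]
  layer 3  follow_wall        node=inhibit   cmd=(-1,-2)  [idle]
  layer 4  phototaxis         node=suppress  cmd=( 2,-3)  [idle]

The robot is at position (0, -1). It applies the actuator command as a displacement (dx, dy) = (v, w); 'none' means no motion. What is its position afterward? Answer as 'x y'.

-2 -3

L0 explore_frontier: active, feeds wire = (0, -2)
L1 wander: active, suppressor → wire = (-2, -2)
L2 return_home: idle → wire stays (-2, -2)
L3 follow_wall: idle → wire stays (-2, -2)
L4 phototaxis: idle → wire stays (-2, -2)
actuator = (-2, -2)
position: (0, -1) + (-2, -2) = (-2, -3)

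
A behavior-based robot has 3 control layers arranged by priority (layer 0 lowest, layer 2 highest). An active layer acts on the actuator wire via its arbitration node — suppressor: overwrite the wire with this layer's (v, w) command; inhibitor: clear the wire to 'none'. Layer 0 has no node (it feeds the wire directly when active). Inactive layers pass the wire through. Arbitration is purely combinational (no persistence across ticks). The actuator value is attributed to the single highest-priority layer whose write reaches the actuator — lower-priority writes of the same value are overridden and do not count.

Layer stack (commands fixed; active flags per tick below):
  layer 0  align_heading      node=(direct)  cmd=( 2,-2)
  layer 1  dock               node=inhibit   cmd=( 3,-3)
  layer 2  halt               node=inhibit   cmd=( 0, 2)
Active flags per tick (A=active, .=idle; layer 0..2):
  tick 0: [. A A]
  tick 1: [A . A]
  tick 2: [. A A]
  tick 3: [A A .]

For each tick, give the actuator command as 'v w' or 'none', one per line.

tick 0:
  layer 0 (align_heading) idle — none
  layer 1 (dock) active — inhibits: none
  layer 2 (halt) active — inhibits: none
  → actuator none
tick 1:
  layer 0 (align_heading) active — direct: (2, -2)
  layer 1 (dock) idle — unchanged: (2, -2)
  layer 2 (halt) active — inhibits: none
  → actuator none
tick 2:
  layer 0 (align_heading) idle — none
  layer 1 (dock) active — inhibits: none
  layer 2 (halt) active — inhibits: none
  → actuator none
tick 3:
  layer 0 (align_heading) active — direct: (2, -2)
  layer 1 (dock) active — inhibits: none
  layer 2 (halt) idle — unchanged: none
  → actuator none

none
none
none
none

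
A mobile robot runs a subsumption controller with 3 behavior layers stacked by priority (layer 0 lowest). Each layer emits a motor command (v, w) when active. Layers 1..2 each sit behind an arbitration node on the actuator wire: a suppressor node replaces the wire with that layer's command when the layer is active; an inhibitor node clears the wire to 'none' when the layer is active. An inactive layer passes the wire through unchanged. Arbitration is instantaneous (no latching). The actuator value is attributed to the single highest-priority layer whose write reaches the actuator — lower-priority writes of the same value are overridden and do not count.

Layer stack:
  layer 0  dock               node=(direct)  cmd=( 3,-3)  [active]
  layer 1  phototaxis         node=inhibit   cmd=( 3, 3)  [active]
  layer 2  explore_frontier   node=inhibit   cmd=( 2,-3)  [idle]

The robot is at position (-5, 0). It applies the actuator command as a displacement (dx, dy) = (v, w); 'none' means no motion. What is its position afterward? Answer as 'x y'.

[0] dock on; wire := (3, -3)
[1] phototaxis on (inhibit); wire := none
[2] explore_frontier off; pass none
output none
position: (-5, 0) + none = (-5, 0)

-5 0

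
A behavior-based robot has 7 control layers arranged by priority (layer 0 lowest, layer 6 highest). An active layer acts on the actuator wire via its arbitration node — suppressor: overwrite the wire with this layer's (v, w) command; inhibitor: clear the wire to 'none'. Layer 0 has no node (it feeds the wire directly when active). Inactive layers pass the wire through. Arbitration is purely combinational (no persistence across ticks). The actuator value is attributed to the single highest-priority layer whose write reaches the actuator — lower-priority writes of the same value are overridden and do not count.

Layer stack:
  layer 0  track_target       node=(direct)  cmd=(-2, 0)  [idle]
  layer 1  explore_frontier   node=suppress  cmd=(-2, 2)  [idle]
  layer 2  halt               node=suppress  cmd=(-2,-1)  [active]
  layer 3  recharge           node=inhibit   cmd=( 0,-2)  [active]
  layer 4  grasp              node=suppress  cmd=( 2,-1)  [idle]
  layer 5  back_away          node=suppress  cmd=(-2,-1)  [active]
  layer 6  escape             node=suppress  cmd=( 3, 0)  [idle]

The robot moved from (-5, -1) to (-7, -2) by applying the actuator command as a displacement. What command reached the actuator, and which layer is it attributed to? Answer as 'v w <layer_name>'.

-2 -1 back_away

displacement = (-7, -2) − (-5, -1) = (-2, -1)
[0] track_target off; wire := none
[1] explore_frontier off; pass none
[2] halt on (suppress); wire := (-2, -1)
[3] recharge on (inhibit); wire := none
[4] grasp off; pass none
[5] back_away on (suppress); wire := (-2, -1)
[6] escape off; pass (-2, -1)
output (-2, -1) — from layer 5 (back_away)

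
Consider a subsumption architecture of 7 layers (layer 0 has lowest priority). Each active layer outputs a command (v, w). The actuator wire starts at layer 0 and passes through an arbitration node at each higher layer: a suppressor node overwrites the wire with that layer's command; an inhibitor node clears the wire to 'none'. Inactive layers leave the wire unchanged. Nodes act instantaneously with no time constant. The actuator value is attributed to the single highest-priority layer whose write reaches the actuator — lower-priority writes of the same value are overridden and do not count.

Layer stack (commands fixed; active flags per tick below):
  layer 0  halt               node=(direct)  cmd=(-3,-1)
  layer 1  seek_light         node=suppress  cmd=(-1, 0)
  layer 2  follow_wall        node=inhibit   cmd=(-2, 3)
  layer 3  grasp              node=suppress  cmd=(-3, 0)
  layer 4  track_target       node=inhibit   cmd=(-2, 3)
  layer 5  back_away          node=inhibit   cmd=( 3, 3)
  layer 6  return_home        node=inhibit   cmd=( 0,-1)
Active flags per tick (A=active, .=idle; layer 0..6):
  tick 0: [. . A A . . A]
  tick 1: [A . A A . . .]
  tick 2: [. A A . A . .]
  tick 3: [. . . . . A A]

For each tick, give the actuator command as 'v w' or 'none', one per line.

tick 0:
  [0] halt off; wire := none
  [1] seek_light off; pass none
  [2] follow_wall on (inhibit); wire := none
  [3] grasp on (suppress); wire := (-3, 0)
  [4] track_target off; pass (-3, 0)
  [5] back_away off; pass (-3, 0)
  [6] return_home on (inhibit); wire := none
  output none
tick 1:
  [0] halt on; wire := (-3, -1)
  [1] seek_light off; pass (-3, -1)
  [2] follow_wall on (inhibit); wire := none
  [3] grasp on (suppress); wire := (-3, 0)
  [4] track_target off; pass (-3, 0)
  [5] back_away off; pass (-3, 0)
  [6] return_home off; pass (-3, 0)
  output (-3, 0)
tick 2:
  [0] halt off; wire := none
  [1] seek_light on (suppress); wire := (-1, 0)
  [2] follow_wall on (inhibit); wire := none
  [3] grasp off; pass none
  [4] track_target on (inhibit); wire := none
  [5] back_away off; pass none
  [6] return_home off; pass none
  output none
tick 3:
  [0] halt off; wire := none
  [1] seek_light off; pass none
  [2] follow_wall off; pass none
  [3] grasp off; pass none
  [4] track_target off; pass none
  [5] back_away on (inhibit); wire := none
  [6] return_home on (inhibit); wire := none
  output none

none
-3 0
none
none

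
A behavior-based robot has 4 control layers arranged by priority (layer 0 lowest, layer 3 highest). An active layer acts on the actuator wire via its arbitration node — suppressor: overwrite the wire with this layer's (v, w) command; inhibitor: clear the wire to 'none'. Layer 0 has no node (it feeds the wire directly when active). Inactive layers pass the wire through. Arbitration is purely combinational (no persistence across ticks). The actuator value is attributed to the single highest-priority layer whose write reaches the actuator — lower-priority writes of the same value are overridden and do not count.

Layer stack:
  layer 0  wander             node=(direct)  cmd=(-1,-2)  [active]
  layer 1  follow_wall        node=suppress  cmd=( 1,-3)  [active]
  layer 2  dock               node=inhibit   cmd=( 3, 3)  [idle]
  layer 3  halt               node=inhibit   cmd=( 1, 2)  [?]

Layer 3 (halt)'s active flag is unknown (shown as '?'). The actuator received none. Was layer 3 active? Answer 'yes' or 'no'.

yes

If layer 3 is active=yes:
  actuator would be none
If layer 3 is active=no:
  actuator would be (1, -3)
Observed none, so layer 3 was active.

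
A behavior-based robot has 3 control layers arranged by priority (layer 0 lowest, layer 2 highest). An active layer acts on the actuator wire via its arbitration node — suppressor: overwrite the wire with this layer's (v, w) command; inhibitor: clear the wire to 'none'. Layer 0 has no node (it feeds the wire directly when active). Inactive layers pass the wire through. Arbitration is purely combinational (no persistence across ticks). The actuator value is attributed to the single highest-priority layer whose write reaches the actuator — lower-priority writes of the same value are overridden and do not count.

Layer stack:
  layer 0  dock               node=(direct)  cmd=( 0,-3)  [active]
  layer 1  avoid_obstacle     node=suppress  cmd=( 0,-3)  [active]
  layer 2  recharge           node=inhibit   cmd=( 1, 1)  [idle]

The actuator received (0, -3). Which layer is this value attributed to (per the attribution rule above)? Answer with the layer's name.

[0] dock on; wire := (0, -3)
[1] avoid_obstacle on (suppress); wire := (0, -3)
[2] recharge off; pass (0, -3)
output (0, -3)
last writer: layer 1 = avoid_obstacle

avoid_obstacle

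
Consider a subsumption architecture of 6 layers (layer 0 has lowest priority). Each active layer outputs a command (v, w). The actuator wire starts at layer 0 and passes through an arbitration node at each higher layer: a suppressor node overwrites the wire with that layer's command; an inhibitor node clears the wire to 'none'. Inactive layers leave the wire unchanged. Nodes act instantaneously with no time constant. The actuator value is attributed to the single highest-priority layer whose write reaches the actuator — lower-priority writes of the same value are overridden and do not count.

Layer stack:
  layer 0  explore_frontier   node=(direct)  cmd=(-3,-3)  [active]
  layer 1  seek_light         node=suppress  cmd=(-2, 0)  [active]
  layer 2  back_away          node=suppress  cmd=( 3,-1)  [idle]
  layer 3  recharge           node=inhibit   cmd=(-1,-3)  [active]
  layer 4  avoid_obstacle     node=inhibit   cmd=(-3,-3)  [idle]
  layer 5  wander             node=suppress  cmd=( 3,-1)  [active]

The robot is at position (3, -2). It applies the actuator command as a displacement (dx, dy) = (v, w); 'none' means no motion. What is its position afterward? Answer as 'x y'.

6 -3

L0 explore_frontier: active, feeds wire = (-3, -3)
L1 seek_light: active, suppressor → wire = (-2, 0)
L2 back_away: idle → wire stays (-2, 0)
L3 recharge: active, inhibitor → wire = none
L4 avoid_obstacle: idle → wire stays none
L5 wander: active, suppressor → wire = (3, -1)
actuator = (3, -1)
position: (3, -2) + (3, -1) = (6, -3)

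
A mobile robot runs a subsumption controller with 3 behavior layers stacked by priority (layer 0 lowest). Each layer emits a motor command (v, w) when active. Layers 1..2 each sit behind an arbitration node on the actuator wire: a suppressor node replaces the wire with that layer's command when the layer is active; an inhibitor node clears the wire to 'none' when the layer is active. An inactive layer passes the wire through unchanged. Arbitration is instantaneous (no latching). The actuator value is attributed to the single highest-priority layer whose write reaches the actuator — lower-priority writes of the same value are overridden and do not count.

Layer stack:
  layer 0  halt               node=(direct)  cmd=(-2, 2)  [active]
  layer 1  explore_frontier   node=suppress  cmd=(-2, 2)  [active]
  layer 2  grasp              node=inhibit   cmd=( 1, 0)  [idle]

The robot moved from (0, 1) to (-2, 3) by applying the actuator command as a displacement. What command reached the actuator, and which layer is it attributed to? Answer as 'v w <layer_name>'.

-2 2 explore_frontier

displacement = (-2, 3) − (0, 1) = (-2, 2)
L0 halt: active, feeds wire = (-2, 2)
L1 explore_frontier: active, suppressor → wire = (-2, 2)
L2 grasp: idle → wire stays (-2, 2)
actuator = (-2, 2) — from layer 1 (explore_frontier)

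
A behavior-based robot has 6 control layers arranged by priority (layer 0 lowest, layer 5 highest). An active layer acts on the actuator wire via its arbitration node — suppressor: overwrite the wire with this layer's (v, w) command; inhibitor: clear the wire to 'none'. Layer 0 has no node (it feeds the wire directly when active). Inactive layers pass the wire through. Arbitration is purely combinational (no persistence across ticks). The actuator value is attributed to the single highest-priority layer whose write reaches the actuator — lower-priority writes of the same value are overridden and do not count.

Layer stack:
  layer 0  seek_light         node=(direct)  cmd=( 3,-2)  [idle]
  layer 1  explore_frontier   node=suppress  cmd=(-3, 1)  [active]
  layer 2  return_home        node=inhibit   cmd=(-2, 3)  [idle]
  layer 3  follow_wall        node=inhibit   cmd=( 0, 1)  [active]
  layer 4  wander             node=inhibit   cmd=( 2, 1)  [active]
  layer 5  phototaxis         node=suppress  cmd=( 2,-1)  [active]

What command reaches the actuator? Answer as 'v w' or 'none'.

2 -1

layer 0 (seek_light) idle — none
layer 1 (explore_frontier) active — suppresses: (-3, 1)
layer 2 (return_home) idle — unchanged: (-3, 1)
layer 3 (follow_wall) active — inhibits: none
layer 4 (wander) active — inhibits: none
layer 5 (phototaxis) active — suppresses: (2, -1)
→ actuator (2, -1)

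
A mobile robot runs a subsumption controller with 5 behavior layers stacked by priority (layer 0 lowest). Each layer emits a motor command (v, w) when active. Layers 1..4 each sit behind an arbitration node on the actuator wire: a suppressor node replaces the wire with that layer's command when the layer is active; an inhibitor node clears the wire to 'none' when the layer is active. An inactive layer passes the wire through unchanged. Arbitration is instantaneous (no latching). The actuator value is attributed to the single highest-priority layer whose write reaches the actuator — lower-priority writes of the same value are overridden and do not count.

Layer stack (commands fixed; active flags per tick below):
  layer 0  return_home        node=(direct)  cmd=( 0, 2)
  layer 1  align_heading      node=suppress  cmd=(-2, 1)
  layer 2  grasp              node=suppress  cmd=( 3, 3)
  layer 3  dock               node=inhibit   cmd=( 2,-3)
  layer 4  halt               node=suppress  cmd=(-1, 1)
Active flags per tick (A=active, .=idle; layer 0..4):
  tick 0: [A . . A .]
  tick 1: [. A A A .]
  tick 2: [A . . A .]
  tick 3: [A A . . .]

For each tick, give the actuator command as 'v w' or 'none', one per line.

none
none
none
-2 1

tick 0:
  layer 0 (return_home) active — direct: (0, 2)
  layer 1 (align_heading) idle — unchanged: (0, 2)
  layer 2 (grasp) idle — unchanged: (0, 2)
  layer 3 (dock) active — inhibits: none
  layer 4 (halt) idle — unchanged: none
  → actuator none
tick 1:
  layer 0 (return_home) idle — none
  layer 1 (align_heading) active — suppresses: (-2, 1)
  layer 2 (grasp) active — suppresses: (3, 3)
  layer 3 (dock) active — inhibits: none
  layer 4 (halt) idle — unchanged: none
  → actuator none
tick 2:
  layer 0 (return_home) active — direct: (0, 2)
  layer 1 (align_heading) idle — unchanged: (0, 2)
  layer 2 (grasp) idle — unchanged: (0, 2)
  layer 3 (dock) active — inhibits: none
  layer 4 (halt) idle — unchanged: none
  → actuator none
tick 3:
  layer 0 (return_home) active — direct: (0, 2)
  layer 1 (align_heading) active — suppresses: (-2, 1)
  layer 2 (grasp) idle — unchanged: (-2, 1)
  layer 3 (dock) idle — unchanged: (-2, 1)
  layer 4 (halt) idle — unchanged: (-2, 1)
  → actuator (-2, 1)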